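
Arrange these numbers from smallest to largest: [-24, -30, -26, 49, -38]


Original list: [-24, -30, -26, 49, -38]
Repeatedly take the smallest remaining element:
  Remaining [-24, -30, -26, 49, -38] -> smallest is -38
  Remaining [-24, -30, -26, 49] -> smallest is -30
  Remaining [-24, -26, 49] -> smallest is -26
  Remaining [-24, 49] -> smallest is -24
  Remaining [49] -> smallest is 49
Collecting the picks in order gives the sorted list.
Final answer: [-38, -30, -26, -24, 49]


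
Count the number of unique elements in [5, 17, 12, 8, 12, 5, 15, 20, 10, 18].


List all unique values:
Distinct values: [5, 8, 10, 12, 15, 17, 18, 20]
Count = 8
Final answer: 8


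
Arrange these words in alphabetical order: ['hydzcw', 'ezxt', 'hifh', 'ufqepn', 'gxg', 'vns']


Compare strings character by character (the first differing letter decides):
  'ezxt' < 'gxg' since 'e' < 'g' at position 1
  'gxg' < 'hifh' since 'g' < 'h' at position 1
  'hifh' < 'hydzcw' since 'i' < 'y' at position 2
  'hydzcw' < 'ufqepn' since 'h' < 'u' at position 1
  'ufqepn' < 'vns' since 'u' < 'v' at position 1
Chaining these comparisons gives the alphabetical order.
Final answer: ['ezxt', 'gxg', 'hifh', 'hydzcw', 'ufqepn', 'vns']


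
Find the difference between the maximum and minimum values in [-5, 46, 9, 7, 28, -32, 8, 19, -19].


Maximum value: 46
Minimum value: -32
Range = 46 - (-32) = 78
Final answer: 78


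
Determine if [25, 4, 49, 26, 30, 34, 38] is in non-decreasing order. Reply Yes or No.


Check consecutive pairs:
  25 <= 4? False
  4 <= 49? True
  49 <= 26? False
  26 <= 30? True
  30 <= 34? True
  34 <= 38? True
2 consecutive pair(s) are out of order, so the list is not sorted.
Final answer: No


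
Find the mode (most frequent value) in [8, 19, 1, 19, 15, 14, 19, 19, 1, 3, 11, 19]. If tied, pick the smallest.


Count the frequency of each value:
  1 appears 2 time(s)
  3 appears 1 time(s)
  8 appears 1 time(s)
  11 appears 1 time(s)
  14 appears 1 time(s)
  15 appears 1 time(s)
  19 appears 5 time(s)
Maximum frequency is 5.
Only 19 reaches that frequency, so it is the mode.
Final answer: 19


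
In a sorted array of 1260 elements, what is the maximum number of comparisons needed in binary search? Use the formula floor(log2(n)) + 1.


Binary search halves the search space each step.
Maximum comparisons = floor(log2(1260)) + 1
log2(1260) = 10.2992
floor(log2(1260)) = 10, so 10 + 1 = 11
Final answer: 11


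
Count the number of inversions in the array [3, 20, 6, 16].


For each element, count the later elements that are smaller than it:
  3 (index 0): smaller elements after it = [] -> 0
  20 (index 1): smaller elements after it = [6, 16] -> 2
  6 (index 2): smaller elements after it = [] -> 0
Total inversions = 0 + 2 + 0 = 2
Final answer: 2


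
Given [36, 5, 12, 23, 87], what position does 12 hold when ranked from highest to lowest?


Sort descending: [87, 36, 23, 12, 5]
Find 12 in the sorted list.
12 is at position 4.
Final answer: 4


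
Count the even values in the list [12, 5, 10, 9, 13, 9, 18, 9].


Check each element:
  12 is even
  5 is odd
  10 is even
  9 is odd
  13 is odd
  9 is odd
  18 is even
  9 is odd
Evens: [12, 10, 18]
Count of evens = 3
Final answer: 3


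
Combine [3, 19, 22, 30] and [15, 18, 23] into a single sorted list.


List A: [3, 19, 22, 30]
List B: [15, 18, 23]
Repeatedly compare the front elements and take the smaller:
  3 vs 15 -> take 3
  19 vs 15 -> take 15
  19 vs 18 -> take 18
  19 vs 23 -> take 19
  22 vs 23 -> take 22
  30 vs 23 -> take 23
  B is exhausted; append the rest of A: [30]
Final answer: [3, 15, 18, 19, 22, 23, 30]


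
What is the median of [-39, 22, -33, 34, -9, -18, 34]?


First, sort the list: [-39, -33, -18, -9, 22, 34, 34]
The list has 7 elements (odd count).
The middle index is 3 (0-based), and the element there is -9.
Final answer: -9


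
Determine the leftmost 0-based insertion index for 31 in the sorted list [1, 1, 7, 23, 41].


List is sorted: [1, 1, 7, 23, 41]
We need the leftmost position where 31 can be inserted, i.e. the first index whose element is >= 31 (or the end of the list if none is).
Binary search with low=0, high=5 (0-based indices):
  low=0, high=5, mid=2: a[2]=7 < 31, so low = 3
  low=3, high=5, mid=4: a[4]=41 >= 31, so high = 4
  low=3, high=4, mid=3: a[3]=23 < 31, so low = 4
Now low = high = 4, so the insertion index is 4.
Final answer: 4


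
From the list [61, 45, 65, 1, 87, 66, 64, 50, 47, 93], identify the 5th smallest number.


Sort ascending: [1, 45, 47, 50, 61, 64, 65, 66, 87, 93]
The 5th element (1-indexed) is at index 4.
Value = 61
Final answer: 61


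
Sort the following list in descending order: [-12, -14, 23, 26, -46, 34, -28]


Original list: [-12, -14, 23, 26, -46, 34, -28]
Repeatedly take the largest remaining element:
  Remaining [-12, -14, 23, 26, -46, 34, -28] -> largest is 34
  Remaining [-12, -14, 23, 26, -46, -28] -> largest is 26
  Remaining [-12, -14, 23, -46, -28] -> largest is 23
  Remaining [-12, -14, -46, -28] -> largest is -12
  Remaining [-14, -46, -28] -> largest is -14
  Remaining [-46, -28] -> largest is -28
  Remaining [-46] -> largest is -46
Collecting the picks in order gives the descending list.
Final answer: [34, 26, 23, -12, -14, -28, -46]


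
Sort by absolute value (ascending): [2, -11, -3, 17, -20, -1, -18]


Compute absolute values:
  |2| = 2
  |-11| = 11
  |-3| = 3
  |17| = 17
  |-20| = 20
  |-1| = 1
  |-18| = 18
Absolute values in increasing order: 1 < 2 < 3 < 11 < 17 < 18 < 20
Listing the original numbers in that order gives the answer.
Final answer: [-1, 2, -3, -11, 17, -18, -20]


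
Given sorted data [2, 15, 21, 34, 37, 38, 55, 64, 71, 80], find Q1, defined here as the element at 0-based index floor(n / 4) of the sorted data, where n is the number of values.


The list has n = 10 elements.
Q1 index = floor(10 / 4) = floor(2.5) = 2
Counting from index 0 in the sorted data, the element at index 2 is 21.
Final answer: 21


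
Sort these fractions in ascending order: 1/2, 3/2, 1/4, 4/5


Convert to decimal for comparison:
  1/2 = 0.5
  3/2 = 1.5
  1/4 = 0.25
  4/5 = 0.8
Decimals in increasing order: 0.25 < 0.5 < 0.8 < 1.5
Writing each back as its fraction gives the sorted order.
Final answer: 1/4, 1/2, 4/5, 3/2


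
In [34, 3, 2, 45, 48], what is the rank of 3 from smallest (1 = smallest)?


Sort ascending: [2, 3, 34, 45, 48]
Find 3 in the sorted list.
3 is at position 2 (1-indexed).
Final answer: 2


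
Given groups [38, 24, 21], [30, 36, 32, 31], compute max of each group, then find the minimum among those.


Find max of each group:
  Group 1: [38, 24, 21] -> max = 38
  Group 2: [30, 36, 32, 31] -> max = 36
Maxes: [38, 36]
Minimum of maxes = 36
Final answer: 36


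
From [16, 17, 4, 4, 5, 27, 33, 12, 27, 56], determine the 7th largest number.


Sort descending: [56, 33, 27, 27, 17, 16, 12, 5, 4, 4]
The 7th element (1-indexed) is at index 6.
Value = 12
Final answer: 12


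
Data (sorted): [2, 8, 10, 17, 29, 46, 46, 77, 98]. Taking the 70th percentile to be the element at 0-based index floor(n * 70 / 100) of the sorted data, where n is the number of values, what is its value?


The dataset has n = 9 elements.
Index = floor(9 * 70 / 100) = floor(630 / 100) = floor(6.3) = 6
Counting from index 0 in the sorted data, the element at index 6 is 46.
Final answer: 46


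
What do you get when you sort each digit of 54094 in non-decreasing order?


The number 54094 has digits: 5, 4, 0, 9, 4
Sorted: 0, 4, 4, 5, 9
Joining the sorted digits gives the result.
Final answer: 04459


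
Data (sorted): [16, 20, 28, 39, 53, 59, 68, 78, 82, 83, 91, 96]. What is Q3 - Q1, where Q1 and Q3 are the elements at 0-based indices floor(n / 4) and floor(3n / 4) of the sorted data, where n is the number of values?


The data has n = 12 elements.
Q1 index = floor(12 / 4) = floor(3) = 3; Q3 index = floor(3 * 12 / 4) = floor(9) = 9
Q1 = element at index 3 = 39
Q3 = element at index 9 = 83
IQR = 83 - 39 = 44
Final answer: 44


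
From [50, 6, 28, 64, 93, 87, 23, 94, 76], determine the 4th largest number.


Sort descending: [94, 93, 87, 76, 64, 50, 28, 23, 6]
The 4th element (1-indexed) is at index 3.
Value = 76
Final answer: 76


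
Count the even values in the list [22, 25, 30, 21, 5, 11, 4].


Check each element:
  22 is even
  25 is odd
  30 is even
  21 is odd
  5 is odd
  11 is odd
  4 is even
Evens: [22, 30, 4]
Count of evens = 3
Final answer: 3


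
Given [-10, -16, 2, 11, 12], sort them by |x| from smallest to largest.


Compute absolute values:
  |-10| = 10
  |-16| = 16
  |2| = 2
  |11| = 11
  |12| = 12
Absolute values in increasing order: 2 < 10 < 11 < 12 < 16
Listing the original numbers in that order gives the answer.
Final answer: [2, -10, 11, 12, -16]


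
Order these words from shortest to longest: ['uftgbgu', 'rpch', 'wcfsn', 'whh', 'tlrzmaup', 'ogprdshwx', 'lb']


Compute lengths:
  'uftgbgu' has length 7
  'rpch' has length 4
  'wcfsn' has length 5
  'whh' has length 3
  'tlrzmaup' has length 8
  'ogprdshwx' has length 9
  'lb' has length 2
Lengths in increasing order: 2 < 3 < 4 < 5 < 7 < 8 < 9
Listing the words in that order gives the answer.
Final answer: ['lb', 'whh', 'rpch', 'wcfsn', 'uftgbgu', 'tlrzmaup', 'ogprdshwx']


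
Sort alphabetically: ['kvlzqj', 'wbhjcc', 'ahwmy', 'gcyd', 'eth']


Compare strings character by character (the first differing letter decides):
  'ahwmy' < 'eth' since 'a' < 'e' at position 1
  'eth' < 'gcyd' since 'e' < 'g' at position 1
  'gcyd' < 'kvlzqj' since 'g' < 'k' at position 1
  'kvlzqj' < 'wbhjcc' since 'k' < 'w' at position 1
Chaining these comparisons gives the alphabetical order.
Final answer: ['ahwmy', 'eth', 'gcyd', 'kvlzqj', 'wbhjcc']


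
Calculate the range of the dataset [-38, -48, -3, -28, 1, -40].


Maximum value: 1
Minimum value: -48
Range = 1 - (-48) = 49
Final answer: 49


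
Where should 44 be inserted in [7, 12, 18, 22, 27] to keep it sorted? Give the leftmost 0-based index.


List is sorted: [7, 12, 18, 22, 27]
We need the leftmost position where 44 can be inserted, i.e. the first index whose element is >= 44 (or the end of the list if none is).
Binary search with low=0, high=5 (0-based indices):
  low=0, high=5, mid=2: a[2]=18 < 44, so low = 3
  low=3, high=5, mid=4: a[4]=27 < 44, so low = 5
Now low = high = 5, so the insertion index is 5.
Final answer: 5


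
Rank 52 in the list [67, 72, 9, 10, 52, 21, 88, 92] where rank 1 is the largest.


Sort descending: [92, 88, 72, 67, 52, 21, 10, 9]
Find 52 in the sorted list.
52 is at position 5.
Final answer: 5


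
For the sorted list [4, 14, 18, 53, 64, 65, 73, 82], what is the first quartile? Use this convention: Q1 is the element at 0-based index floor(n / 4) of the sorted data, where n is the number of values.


The list has n = 8 elements.
Q1 index = floor(8 / 4) = floor(2) = 2
Counting from index 0 in the sorted data, the element at index 2 is 18.
Final answer: 18


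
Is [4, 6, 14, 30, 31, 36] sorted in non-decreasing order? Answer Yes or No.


Check consecutive pairs:
  4 <= 6? True
  6 <= 14? True
  14 <= 30? True
  30 <= 31? True
  31 <= 36? True
Every consecutive pair is in order, so the list is non-decreasing.
Final answer: Yes


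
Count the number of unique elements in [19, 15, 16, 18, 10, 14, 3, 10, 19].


List all unique values:
Distinct values: [3, 10, 14, 15, 16, 18, 19]
Count = 7
Final answer: 7


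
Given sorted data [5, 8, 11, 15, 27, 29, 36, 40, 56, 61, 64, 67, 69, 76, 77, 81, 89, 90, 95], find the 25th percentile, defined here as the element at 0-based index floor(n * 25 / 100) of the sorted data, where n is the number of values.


The dataset has n = 19 elements.
Index = floor(19 * 25 / 100) = floor(475 / 100) = floor(4.75) = 4
Counting from index 0 in the sorted data, the element at index 4 is 27.
Final answer: 27


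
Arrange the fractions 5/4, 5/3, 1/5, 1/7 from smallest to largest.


Convert to decimal for comparison:
  5/4 = 1.25
  5/3 = 1.6667
  1/5 = 0.2
  1/7 = 0.1429
Decimals in increasing order: 0.1429 < 0.2 < 1.25 < 1.6667
Writing each back as its fraction gives the sorted order.
Final answer: 1/7, 1/5, 5/4, 5/3


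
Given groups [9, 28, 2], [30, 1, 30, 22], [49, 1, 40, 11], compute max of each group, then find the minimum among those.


Find max of each group:
  Group 1: [9, 28, 2] -> max = 28
  Group 2: [30, 1, 30, 22] -> max = 30
  Group 3: [49, 1, 40, 11] -> max = 49
Maxes: [28, 30, 49]
Minimum of maxes = 28
Final answer: 28


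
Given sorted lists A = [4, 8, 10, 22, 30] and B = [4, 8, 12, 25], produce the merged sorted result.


List A: [4, 8, 10, 22, 30]
List B: [4, 8, 12, 25]
Repeatedly compare the front elements and take the smaller:
  4 vs 4 -> take 4
  8 vs 4 -> take 4
  8 vs 8 -> take 8
  10 vs 8 -> take 8
  10 vs 12 -> take 10
  22 vs 12 -> take 12
  22 vs 25 -> take 22
  30 vs 25 -> take 25
  B is exhausted; append the rest of A: [30]
Final answer: [4, 4, 8, 8, 10, 12, 22, 25, 30]


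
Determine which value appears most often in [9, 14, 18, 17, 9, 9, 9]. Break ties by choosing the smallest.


Count the frequency of each value:
  9 appears 4 time(s)
  14 appears 1 time(s)
  17 appears 1 time(s)
  18 appears 1 time(s)
Maximum frequency is 4.
Only 9 reaches that frequency, so it is the mode.
Final answer: 9


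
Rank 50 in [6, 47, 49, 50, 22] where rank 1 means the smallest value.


Sort ascending: [6, 22, 47, 49, 50]
Find 50 in the sorted list.
50 is at position 5 (1-indexed).
Final answer: 5


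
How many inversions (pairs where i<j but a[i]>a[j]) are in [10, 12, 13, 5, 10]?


For each element, count the later elements that are smaller than it:
  10 (index 0): smaller elements after it = [5] -> 1
  12 (index 1): smaller elements after it = [5, 10] -> 2
  13 (index 2): smaller elements after it = [5, 10] -> 2
  5 (index 3): smaller elements after it = [] -> 0
Total inversions = 1 + 2 + 2 + 0 = 5
Final answer: 5


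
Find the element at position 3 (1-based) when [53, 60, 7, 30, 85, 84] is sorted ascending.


Sort ascending: [7, 30, 53, 60, 84, 85]
The 3rd element (1-indexed) is at index 2.
Value = 53
Final answer: 53


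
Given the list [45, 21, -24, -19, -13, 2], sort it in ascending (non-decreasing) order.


Original list: [45, 21, -24, -19, -13, 2]
Repeatedly take the smallest remaining element:
  Remaining [45, 21, -24, -19, -13, 2] -> smallest is -24
  Remaining [45, 21, -19, -13, 2] -> smallest is -19
  Remaining [45, 21, -13, 2] -> smallest is -13
  Remaining [45, 21, 2] -> smallest is 2
  Remaining [45, 21] -> smallest is 21
  Remaining [45] -> smallest is 45
Collecting the picks in order gives the sorted list.
Final answer: [-24, -19, -13, 2, 21, 45]


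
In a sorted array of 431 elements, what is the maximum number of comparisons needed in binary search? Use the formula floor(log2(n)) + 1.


Binary search halves the search space each step.
Maximum comparisons = floor(log2(431)) + 1
log2(431) = 8.7515
floor(log2(431)) = 8, so 8 + 1 = 9
Final answer: 9


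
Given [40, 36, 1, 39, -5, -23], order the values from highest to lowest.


Original list: [40, 36, 1, 39, -5, -23]
Repeatedly take the largest remaining element:
  Remaining [40, 36, 1, 39, -5, -23] -> largest is 40
  Remaining [36, 1, 39, -5, -23] -> largest is 39
  Remaining [36, 1, -5, -23] -> largest is 36
  Remaining [1, -5, -23] -> largest is 1
  Remaining [-5, -23] -> largest is -5
  Remaining [-23] -> largest is -23
Collecting the picks in order gives the descending list.
Final answer: [40, 39, 36, 1, -5, -23]


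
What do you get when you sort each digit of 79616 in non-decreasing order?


The number 79616 has digits: 7, 9, 6, 1, 6
Sorted: 1, 6, 6, 7, 9
Joining the sorted digits gives the result.
Final answer: 16679


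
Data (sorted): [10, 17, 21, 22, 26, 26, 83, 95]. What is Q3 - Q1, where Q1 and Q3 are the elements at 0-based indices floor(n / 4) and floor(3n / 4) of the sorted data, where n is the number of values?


The data has n = 8 elements.
Q1 index = floor(8 / 4) = floor(2) = 2; Q3 index = floor(3 * 8 / 4) = floor(6) = 6
Q1 = element at index 2 = 21
Q3 = element at index 6 = 83
IQR = 83 - 21 = 62
Final answer: 62


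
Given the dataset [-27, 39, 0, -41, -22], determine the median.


First, sort the list: [-41, -27, -22, 0, 39]
The list has 5 elements (odd count).
The middle index is 2 (0-based), and the element there is -22.
Final answer: -22


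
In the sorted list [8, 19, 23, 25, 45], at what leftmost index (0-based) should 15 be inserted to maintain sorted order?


List is sorted: [8, 19, 23, 25, 45]
We need the leftmost position where 15 can be inserted, i.e. the first index whose element is >= 15 (or the end of the list if none is).
Binary search with low=0, high=5 (0-based indices):
  low=0, high=5, mid=2: a[2]=23 >= 15, so high = 2
  low=0, high=2, mid=1: a[1]=19 >= 15, so high = 1
  low=0, high=1, mid=0: a[0]=8 < 15, so low = 1
Now low = high = 1, so the insertion index is 1.
Final answer: 1


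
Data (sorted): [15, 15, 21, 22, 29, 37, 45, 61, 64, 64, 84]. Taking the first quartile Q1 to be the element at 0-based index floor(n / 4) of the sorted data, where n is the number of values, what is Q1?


The list has n = 11 elements.
Q1 index = floor(11 / 4) = floor(2.75) = 2
Counting from index 0 in the sorted data, the element at index 2 is 21.
Final answer: 21


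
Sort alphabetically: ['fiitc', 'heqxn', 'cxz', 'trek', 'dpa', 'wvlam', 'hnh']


Compare strings character by character (the first differing letter decides):
  'cxz' < 'dpa' since 'c' < 'd' at position 1
  'dpa' < 'fiitc' since 'd' < 'f' at position 1
  'fiitc' < 'heqxn' since 'f' < 'h' at position 1
  'heqxn' < 'hnh' since 'e' < 'n' at position 2
  'hnh' < 'trek' since 'h' < 't' at position 1
  'trek' < 'wvlam' since 't' < 'w' at position 1
Chaining these comparisons gives the alphabetical order.
Final answer: ['cxz', 'dpa', 'fiitc', 'heqxn', 'hnh', 'trek', 'wvlam']


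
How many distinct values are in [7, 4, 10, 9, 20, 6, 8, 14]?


List all unique values:
Distinct values: [4, 6, 7, 8, 9, 10, 14, 20]
Count = 8
Final answer: 8


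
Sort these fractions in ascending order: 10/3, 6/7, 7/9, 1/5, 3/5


Convert to decimal for comparison:
  10/3 = 3.3333
  6/7 = 0.8571
  7/9 = 0.7778
  1/5 = 0.2
  3/5 = 0.6
Decimals in increasing order: 0.2 < 0.6 < 0.7778 < 0.8571 < 3.3333
Writing each back as its fraction gives the sorted order.
Final answer: 1/5, 3/5, 7/9, 6/7, 10/3


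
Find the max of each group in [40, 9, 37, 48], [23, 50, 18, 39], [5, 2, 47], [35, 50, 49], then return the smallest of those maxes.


Find max of each group:
  Group 1: [40, 9, 37, 48] -> max = 48
  Group 2: [23, 50, 18, 39] -> max = 50
  Group 3: [5, 2, 47] -> max = 47
  Group 4: [35, 50, 49] -> max = 50
Maxes: [48, 50, 47, 50]
Minimum of maxes = 47
Final answer: 47


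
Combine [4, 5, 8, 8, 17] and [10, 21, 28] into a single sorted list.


List A: [4, 5, 8, 8, 17]
List B: [10, 21, 28]
Repeatedly compare the front elements and take the smaller:
  4 vs 10 -> take 4
  5 vs 10 -> take 5
  8 vs 10 -> take 8
  8 vs 10 -> take 8
  17 vs 10 -> take 10
  17 vs 21 -> take 17
  A is exhausted; append the rest of B: [21, 28]
Final answer: [4, 5, 8, 8, 10, 17, 21, 28]


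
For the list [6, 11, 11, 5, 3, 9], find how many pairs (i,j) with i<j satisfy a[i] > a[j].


For each element, count the later elements that are smaller than it:
  6 (index 0): smaller elements after it = [5, 3] -> 2
  11 (index 1): smaller elements after it = [5, 3, 9] -> 3
  11 (index 2): smaller elements after it = [5, 3, 9] -> 3
  5 (index 3): smaller elements after it = [3] -> 1
  3 (index 4): smaller elements after it = [] -> 0
Total inversions = 2 + 3 + 3 + 1 + 0 = 9
Final answer: 9


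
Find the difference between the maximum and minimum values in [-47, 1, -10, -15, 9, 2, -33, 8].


Maximum value: 9
Minimum value: -47
Range = 9 - (-47) = 56
Final answer: 56


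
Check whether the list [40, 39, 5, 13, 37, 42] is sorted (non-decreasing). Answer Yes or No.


Check consecutive pairs:
  40 <= 39? False
  39 <= 5? False
  5 <= 13? True
  13 <= 37? True
  37 <= 42? True
2 consecutive pair(s) are out of order, so the list is not sorted.
Final answer: No


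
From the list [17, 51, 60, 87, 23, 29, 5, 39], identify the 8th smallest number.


Sort ascending: [5, 17, 23, 29, 39, 51, 60, 87]
The 8th element (1-indexed) is at index 7.
Value = 87
Final answer: 87


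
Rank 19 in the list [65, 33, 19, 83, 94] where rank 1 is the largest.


Sort descending: [94, 83, 65, 33, 19]
Find 19 in the sorted list.
19 is at position 5.
Final answer: 5


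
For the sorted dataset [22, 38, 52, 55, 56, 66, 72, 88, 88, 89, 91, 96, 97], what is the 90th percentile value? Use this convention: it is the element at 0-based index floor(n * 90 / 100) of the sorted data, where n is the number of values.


The dataset has n = 13 elements.
Index = floor(13 * 90 / 100) = floor(1170 / 100) = floor(11.7) = 11
Counting from index 0 in the sorted data, the element at index 11 is 96.
Final answer: 96


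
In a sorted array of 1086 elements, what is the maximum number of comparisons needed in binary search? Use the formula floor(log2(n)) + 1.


Binary search halves the search space each step.
Maximum comparisons = floor(log2(1086)) + 1
log2(1086) = 10.0848
floor(log2(1086)) = 10, so 10 + 1 = 11
Final answer: 11


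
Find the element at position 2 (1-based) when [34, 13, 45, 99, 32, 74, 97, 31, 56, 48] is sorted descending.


Sort descending: [99, 97, 74, 56, 48, 45, 34, 32, 31, 13]
The 2nd element (1-indexed) is at index 1.
Value = 97
Final answer: 97


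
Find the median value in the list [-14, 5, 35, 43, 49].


First, sort the list: [-14, 5, 35, 43, 49]
The list has 5 elements (odd count).
The middle index is 2 (0-based), and the element there is 35.
Final answer: 35


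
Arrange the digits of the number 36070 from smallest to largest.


The number 36070 has digits: 3, 6, 0, 7, 0
Sorted: 0, 0, 3, 6, 7
Joining the sorted digits gives the result.
Final answer: 00367


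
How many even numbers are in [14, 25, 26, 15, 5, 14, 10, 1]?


Check each element:
  14 is even
  25 is odd
  26 is even
  15 is odd
  5 is odd
  14 is even
  10 is even
  1 is odd
Evens: [14, 26, 14, 10]
Count of evens = 4
Final answer: 4


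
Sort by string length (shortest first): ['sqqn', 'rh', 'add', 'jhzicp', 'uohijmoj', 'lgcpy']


Compute lengths:
  'sqqn' has length 4
  'rh' has length 2
  'add' has length 3
  'jhzicp' has length 6
  'uohijmoj' has length 8
  'lgcpy' has length 5
Lengths in increasing order: 2 < 3 < 4 < 5 < 6 < 8
Listing the words in that order gives the answer.
Final answer: ['rh', 'add', 'sqqn', 'lgcpy', 'jhzicp', 'uohijmoj']


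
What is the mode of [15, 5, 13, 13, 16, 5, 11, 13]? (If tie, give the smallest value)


Count the frequency of each value:
  5 appears 2 time(s)
  11 appears 1 time(s)
  13 appears 3 time(s)
  15 appears 1 time(s)
  16 appears 1 time(s)
Maximum frequency is 3.
Only 13 reaches that frequency, so it is the mode.
Final answer: 13


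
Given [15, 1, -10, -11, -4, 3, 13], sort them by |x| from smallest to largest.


Compute absolute values:
  |15| = 15
  |1| = 1
  |-10| = 10
  |-11| = 11
  |-4| = 4
  |3| = 3
  |13| = 13
Absolute values in increasing order: 1 < 3 < 4 < 10 < 11 < 13 < 15
Listing the original numbers in that order gives the answer.
Final answer: [1, 3, -4, -10, -11, 13, 15]


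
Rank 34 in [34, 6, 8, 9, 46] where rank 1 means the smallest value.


Sort ascending: [6, 8, 9, 34, 46]
Find 34 in the sorted list.
34 is at position 4 (1-indexed).
Final answer: 4


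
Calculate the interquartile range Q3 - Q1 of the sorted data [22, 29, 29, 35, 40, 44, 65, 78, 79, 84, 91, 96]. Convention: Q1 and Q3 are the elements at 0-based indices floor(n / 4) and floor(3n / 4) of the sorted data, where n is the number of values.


The data has n = 12 elements.
Q1 index = floor(12 / 4) = floor(3) = 3; Q3 index = floor(3 * 12 / 4) = floor(9) = 9
Q1 = element at index 3 = 35
Q3 = element at index 9 = 84
IQR = 84 - 35 = 49
Final answer: 49


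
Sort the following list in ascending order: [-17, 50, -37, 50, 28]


Original list: [-17, 50, -37, 50, 28]
Repeatedly take the smallest remaining element:
  Remaining [-17, 50, -37, 50, 28] -> smallest is -37
  Remaining [-17, 50, 50, 28] -> smallest is -17
  Remaining [50, 50, 28] -> smallest is 28
  Remaining [50, 50] -> smallest is 50
  Remaining [50] -> smallest is 50
Collecting the picks in order gives the sorted list.
Final answer: [-37, -17, 28, 50, 50]


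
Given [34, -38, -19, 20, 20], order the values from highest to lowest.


Original list: [34, -38, -19, 20, 20]
Repeatedly take the largest remaining element:
  Remaining [34, -38, -19, 20, 20] -> largest is 34
  Remaining [-38, -19, 20, 20] -> largest is 20
  Remaining [-38, -19, 20] -> largest is 20
  Remaining [-38, -19] -> largest is -19
  Remaining [-38] -> largest is -38
Collecting the picks in order gives the descending list.
Final answer: [34, 20, 20, -19, -38]


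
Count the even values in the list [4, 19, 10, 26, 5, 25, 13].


Check each element:
  4 is even
  19 is odd
  10 is even
  26 is even
  5 is odd
  25 is odd
  13 is odd
Evens: [4, 10, 26]
Count of evens = 3
Final answer: 3


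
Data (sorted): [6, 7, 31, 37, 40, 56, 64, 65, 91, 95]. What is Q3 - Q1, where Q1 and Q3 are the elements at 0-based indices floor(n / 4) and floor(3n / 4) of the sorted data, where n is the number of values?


The data has n = 10 elements.
Q1 index = floor(10 / 4) = floor(2.5) = 2; Q3 index = floor(3 * 10 / 4) = floor(7.5) = 7
Q1 = element at index 2 = 31
Q3 = element at index 7 = 65
IQR = 65 - 31 = 34
Final answer: 34


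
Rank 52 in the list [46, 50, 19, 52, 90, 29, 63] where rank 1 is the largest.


Sort descending: [90, 63, 52, 50, 46, 29, 19]
Find 52 in the sorted list.
52 is at position 3.
Final answer: 3


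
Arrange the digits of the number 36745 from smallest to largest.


The number 36745 has digits: 3, 6, 7, 4, 5
Sorted: 3, 4, 5, 6, 7
Joining the sorted digits gives the result.
Final answer: 34567


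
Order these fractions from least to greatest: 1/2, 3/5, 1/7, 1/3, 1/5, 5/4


Convert to decimal for comparison:
  1/2 = 0.5
  3/5 = 0.6
  1/7 = 0.1429
  1/3 = 0.3333
  1/5 = 0.2
  5/4 = 1.25
Decimals in increasing order: 0.1429 < 0.2 < 0.3333 < 0.5 < 0.6 < 1.25
Writing each back as its fraction gives the sorted order.
Final answer: 1/7, 1/5, 1/3, 1/2, 3/5, 5/4


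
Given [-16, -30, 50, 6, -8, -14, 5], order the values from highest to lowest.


Original list: [-16, -30, 50, 6, -8, -14, 5]
Repeatedly take the largest remaining element:
  Remaining [-16, -30, 50, 6, -8, -14, 5] -> largest is 50
  Remaining [-16, -30, 6, -8, -14, 5] -> largest is 6
  Remaining [-16, -30, -8, -14, 5] -> largest is 5
  Remaining [-16, -30, -8, -14] -> largest is -8
  Remaining [-16, -30, -14] -> largest is -14
  Remaining [-16, -30] -> largest is -16
  Remaining [-30] -> largest is -30
Collecting the picks in order gives the descending list.
Final answer: [50, 6, 5, -8, -14, -16, -30]


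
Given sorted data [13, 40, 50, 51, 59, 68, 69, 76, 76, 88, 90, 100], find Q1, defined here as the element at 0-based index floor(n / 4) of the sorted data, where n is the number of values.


The list has n = 12 elements.
Q1 index = floor(12 / 4) = floor(3) = 3
Counting from index 0 in the sorted data, the element at index 3 is 51.
Final answer: 51


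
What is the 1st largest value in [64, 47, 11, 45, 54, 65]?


Sort descending: [65, 64, 54, 47, 45, 11]
The 1st element (1-indexed) is at index 0.
Value = 65
Final answer: 65


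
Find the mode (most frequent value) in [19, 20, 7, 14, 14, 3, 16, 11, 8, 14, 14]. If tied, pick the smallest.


Count the frequency of each value:
  3 appears 1 time(s)
  7 appears 1 time(s)
  8 appears 1 time(s)
  11 appears 1 time(s)
  14 appears 4 time(s)
  16 appears 1 time(s)
  19 appears 1 time(s)
  20 appears 1 time(s)
Maximum frequency is 4.
Only 14 reaches that frequency, so it is the mode.
Final answer: 14


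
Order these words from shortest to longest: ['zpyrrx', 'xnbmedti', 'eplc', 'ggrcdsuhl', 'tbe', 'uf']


Compute lengths:
  'zpyrrx' has length 6
  'xnbmedti' has length 8
  'eplc' has length 4
  'ggrcdsuhl' has length 9
  'tbe' has length 3
  'uf' has length 2
Lengths in increasing order: 2 < 3 < 4 < 6 < 8 < 9
Listing the words in that order gives the answer.
Final answer: ['uf', 'tbe', 'eplc', 'zpyrrx', 'xnbmedti', 'ggrcdsuhl']


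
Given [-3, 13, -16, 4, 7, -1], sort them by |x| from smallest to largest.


Compute absolute values:
  |-3| = 3
  |13| = 13
  |-16| = 16
  |4| = 4
  |7| = 7
  |-1| = 1
Absolute values in increasing order: 1 < 3 < 4 < 7 < 13 < 16
Listing the original numbers in that order gives the answer.
Final answer: [-1, -3, 4, 7, 13, -16]


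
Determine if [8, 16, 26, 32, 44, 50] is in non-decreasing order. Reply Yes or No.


Check consecutive pairs:
  8 <= 16? True
  16 <= 26? True
  26 <= 32? True
  32 <= 44? True
  44 <= 50? True
Every consecutive pair is in order, so the list is non-decreasing.
Final answer: Yes


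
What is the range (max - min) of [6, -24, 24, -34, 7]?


Maximum value: 24
Minimum value: -34
Range = 24 - (-34) = 58
Final answer: 58


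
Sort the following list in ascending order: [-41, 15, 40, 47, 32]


Original list: [-41, 15, 40, 47, 32]
Repeatedly take the smallest remaining element:
  Remaining [-41, 15, 40, 47, 32] -> smallest is -41
  Remaining [15, 40, 47, 32] -> smallest is 15
  Remaining [40, 47, 32] -> smallest is 32
  Remaining [40, 47] -> smallest is 40
  Remaining [47] -> smallest is 47
Collecting the picks in order gives the sorted list.
Final answer: [-41, 15, 32, 40, 47]


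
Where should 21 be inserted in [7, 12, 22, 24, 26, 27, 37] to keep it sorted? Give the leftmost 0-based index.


List is sorted: [7, 12, 22, 24, 26, 27, 37]
We need the leftmost position where 21 can be inserted, i.e. the first index whose element is >= 21 (or the end of the list if none is).
Binary search with low=0, high=7 (0-based indices):
  low=0, high=7, mid=3: a[3]=24 >= 21, so high = 3
  low=0, high=3, mid=1: a[1]=12 < 21, so low = 2
  low=2, high=3, mid=2: a[2]=22 >= 21, so high = 2
Now low = high = 2, so the insertion index is 2.
Final answer: 2


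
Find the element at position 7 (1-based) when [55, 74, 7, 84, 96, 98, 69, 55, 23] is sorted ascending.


Sort ascending: [7, 23, 55, 55, 69, 74, 84, 96, 98]
The 7th element (1-indexed) is at index 6.
Value = 84
Final answer: 84


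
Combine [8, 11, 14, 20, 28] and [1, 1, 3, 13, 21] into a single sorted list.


List A: [8, 11, 14, 20, 28]
List B: [1, 1, 3, 13, 21]
Repeatedly compare the front elements and take the smaller:
  8 vs 1 -> take 1
  8 vs 1 -> take 1
  8 vs 3 -> take 3
  8 vs 13 -> take 8
  11 vs 13 -> take 11
  14 vs 13 -> take 13
  14 vs 21 -> take 14
  20 vs 21 -> take 20
  28 vs 21 -> take 21
  B is exhausted; append the rest of A: [28]
Final answer: [1, 1, 3, 8, 11, 13, 14, 20, 21, 28]


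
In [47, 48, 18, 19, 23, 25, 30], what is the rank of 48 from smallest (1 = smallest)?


Sort ascending: [18, 19, 23, 25, 30, 47, 48]
Find 48 in the sorted list.
48 is at position 7 (1-indexed).
Final answer: 7


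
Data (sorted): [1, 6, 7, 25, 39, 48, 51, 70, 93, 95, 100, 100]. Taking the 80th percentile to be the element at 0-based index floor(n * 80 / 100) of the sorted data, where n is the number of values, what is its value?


The dataset has n = 12 elements.
Index = floor(12 * 80 / 100) = floor(960 / 100) = floor(9.6) = 9
Counting from index 0 in the sorted data, the element at index 9 is 95.
Final answer: 95


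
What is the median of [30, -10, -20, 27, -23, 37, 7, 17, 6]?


First, sort the list: [-23, -20, -10, 6, 7, 17, 27, 30, 37]
The list has 9 elements (odd count).
The middle index is 4 (0-based), and the element there is 7.
Final answer: 7


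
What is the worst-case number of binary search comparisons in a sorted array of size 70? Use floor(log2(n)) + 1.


Binary search halves the search space each step.
Maximum comparisons = floor(log2(70)) + 1
log2(70) = 6.1293
floor(log2(70)) = 6, so 6 + 1 = 7
Final answer: 7


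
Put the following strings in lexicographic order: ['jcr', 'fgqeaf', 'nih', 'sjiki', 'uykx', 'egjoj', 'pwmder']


Compare strings character by character (the first differing letter decides):
  'egjoj' < 'fgqeaf' since 'e' < 'f' at position 1
  'fgqeaf' < 'jcr' since 'f' < 'j' at position 1
  'jcr' < 'nih' since 'j' < 'n' at position 1
  'nih' < 'pwmder' since 'n' < 'p' at position 1
  'pwmder' < 'sjiki' since 'p' < 's' at position 1
  'sjiki' < 'uykx' since 's' < 'u' at position 1
Chaining these comparisons gives the alphabetical order.
Final answer: ['egjoj', 'fgqeaf', 'jcr', 'nih', 'pwmder', 'sjiki', 'uykx']


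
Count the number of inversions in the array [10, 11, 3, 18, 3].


For each element, count the later elements that are smaller than it:
  10 (index 0): smaller elements after it = [3, 3] -> 2
  11 (index 1): smaller elements after it = [3, 3] -> 2
  3 (index 2): smaller elements after it = [] -> 0
  18 (index 3): smaller elements after it = [3] -> 1
Total inversions = 2 + 2 + 0 + 1 = 5
Final answer: 5


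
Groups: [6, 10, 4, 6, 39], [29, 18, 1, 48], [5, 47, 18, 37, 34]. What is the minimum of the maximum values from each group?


Find max of each group:
  Group 1: [6, 10, 4, 6, 39] -> max = 39
  Group 2: [29, 18, 1, 48] -> max = 48
  Group 3: [5, 47, 18, 37, 34] -> max = 47
Maxes: [39, 48, 47]
Minimum of maxes = 39
Final answer: 39


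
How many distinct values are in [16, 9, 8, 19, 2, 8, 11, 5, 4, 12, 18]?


List all unique values:
Distinct values: [2, 4, 5, 8, 9, 11, 12, 16, 18, 19]
Count = 10
Final answer: 10


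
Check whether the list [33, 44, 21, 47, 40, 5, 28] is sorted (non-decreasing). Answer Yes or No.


Check consecutive pairs:
  33 <= 44? True
  44 <= 21? False
  21 <= 47? True
  47 <= 40? False
  40 <= 5? False
  5 <= 28? True
3 consecutive pair(s) are out of order, so the list is not sorted.
Final answer: No


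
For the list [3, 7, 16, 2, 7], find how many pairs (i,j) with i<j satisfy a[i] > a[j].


For each element, count the later elements that are smaller than it:
  3 (index 0): smaller elements after it = [2] -> 1
  7 (index 1): smaller elements after it = [2] -> 1
  16 (index 2): smaller elements after it = [2, 7] -> 2
  2 (index 3): smaller elements after it = [] -> 0
Total inversions = 1 + 1 + 2 + 0 = 4
Final answer: 4


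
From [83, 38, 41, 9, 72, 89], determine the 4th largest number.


Sort descending: [89, 83, 72, 41, 38, 9]
The 4th element (1-indexed) is at index 3.
Value = 41
Final answer: 41


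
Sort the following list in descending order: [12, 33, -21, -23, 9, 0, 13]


Original list: [12, 33, -21, -23, 9, 0, 13]
Repeatedly take the largest remaining element:
  Remaining [12, 33, -21, -23, 9, 0, 13] -> largest is 33
  Remaining [12, -21, -23, 9, 0, 13] -> largest is 13
  Remaining [12, -21, -23, 9, 0] -> largest is 12
  Remaining [-21, -23, 9, 0] -> largest is 9
  Remaining [-21, -23, 0] -> largest is 0
  Remaining [-21, -23] -> largest is -21
  Remaining [-23] -> largest is -23
Collecting the picks in order gives the descending list.
Final answer: [33, 13, 12, 9, 0, -21, -23]


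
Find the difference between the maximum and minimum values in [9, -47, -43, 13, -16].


Maximum value: 13
Minimum value: -47
Range = 13 - (-47) = 60
Final answer: 60


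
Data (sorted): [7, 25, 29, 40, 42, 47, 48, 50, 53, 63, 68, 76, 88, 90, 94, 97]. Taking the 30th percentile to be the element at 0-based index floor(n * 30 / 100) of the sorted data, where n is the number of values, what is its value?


The dataset has n = 16 elements.
Index = floor(16 * 30 / 100) = floor(480 / 100) = floor(4.8) = 4
Counting from index 0 in the sorted data, the element at index 4 is 42.
Final answer: 42


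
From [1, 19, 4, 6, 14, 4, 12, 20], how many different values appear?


List all unique values:
Distinct values: [1, 4, 6, 12, 14, 19, 20]
Count = 7
Final answer: 7


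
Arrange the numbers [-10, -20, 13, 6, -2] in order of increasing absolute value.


Compute absolute values:
  |-10| = 10
  |-20| = 20
  |13| = 13
  |6| = 6
  |-2| = 2
Absolute values in increasing order: 2 < 6 < 10 < 13 < 20
Listing the original numbers in that order gives the answer.
Final answer: [-2, 6, -10, 13, -20]


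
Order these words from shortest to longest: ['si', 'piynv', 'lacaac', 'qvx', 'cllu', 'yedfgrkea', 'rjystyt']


Compute lengths:
  'si' has length 2
  'piynv' has length 5
  'lacaac' has length 6
  'qvx' has length 3
  'cllu' has length 4
  'yedfgrkea' has length 9
  'rjystyt' has length 7
Lengths in increasing order: 2 < 3 < 4 < 5 < 6 < 7 < 9
Listing the words in that order gives the answer.
Final answer: ['si', 'qvx', 'cllu', 'piynv', 'lacaac', 'rjystyt', 'yedfgrkea']


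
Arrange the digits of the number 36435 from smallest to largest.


The number 36435 has digits: 3, 6, 4, 3, 5
Sorted: 3, 3, 4, 5, 6
Joining the sorted digits gives the result.
Final answer: 33456


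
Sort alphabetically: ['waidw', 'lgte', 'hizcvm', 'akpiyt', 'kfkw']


Compare strings character by character (the first differing letter decides):
  'akpiyt' < 'hizcvm' since 'a' < 'h' at position 1
  'hizcvm' < 'kfkw' since 'h' < 'k' at position 1
  'kfkw' < 'lgte' since 'k' < 'l' at position 1
  'lgte' < 'waidw' since 'l' < 'w' at position 1
Chaining these comparisons gives the alphabetical order.
Final answer: ['akpiyt', 'hizcvm', 'kfkw', 'lgte', 'waidw']


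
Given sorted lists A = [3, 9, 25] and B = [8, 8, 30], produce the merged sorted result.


List A: [3, 9, 25]
List B: [8, 8, 30]
Repeatedly compare the front elements and take the smaller:
  3 vs 8 -> take 3
  9 vs 8 -> take 8
  9 vs 8 -> take 8
  9 vs 30 -> take 9
  25 vs 30 -> take 25
  A is exhausted; append the rest of B: [30]
Final answer: [3, 8, 8, 9, 25, 30]


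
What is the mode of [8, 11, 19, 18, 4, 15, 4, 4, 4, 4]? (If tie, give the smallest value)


Count the frequency of each value:
  4 appears 5 time(s)
  8 appears 1 time(s)
  11 appears 1 time(s)
  15 appears 1 time(s)
  18 appears 1 time(s)
  19 appears 1 time(s)
Maximum frequency is 5.
Only 4 reaches that frequency, so it is the mode.
Final answer: 4


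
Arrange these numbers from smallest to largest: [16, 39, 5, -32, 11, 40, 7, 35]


Original list: [16, 39, 5, -32, 11, 40, 7, 35]
Repeatedly take the smallest remaining element:
  Remaining [16, 39, 5, -32, 11, 40, 7, 35] -> smallest is -32
  Remaining [16, 39, 5, 11, 40, 7, 35] -> smallest is 5
  Remaining [16, 39, 11, 40, 7, 35] -> smallest is 7
  Remaining [16, 39, 11, 40, 35] -> smallest is 11
  Remaining [16, 39, 40, 35] -> smallest is 16
  Remaining [39, 40, 35] -> smallest is 35
  Remaining [39, 40] -> smallest is 39
  Remaining [40] -> smallest is 40
Collecting the picks in order gives the sorted list.
Final answer: [-32, 5, 7, 11, 16, 35, 39, 40]


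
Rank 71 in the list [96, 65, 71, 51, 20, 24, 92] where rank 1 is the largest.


Sort descending: [96, 92, 71, 65, 51, 24, 20]
Find 71 in the sorted list.
71 is at position 3.
Final answer: 3


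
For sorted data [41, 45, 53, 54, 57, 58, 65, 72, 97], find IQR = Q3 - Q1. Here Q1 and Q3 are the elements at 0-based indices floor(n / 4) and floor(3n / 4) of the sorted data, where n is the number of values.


The data has n = 9 elements.
Q1 index = floor(9 / 4) = floor(2.25) = 2; Q3 index = floor(3 * 9 / 4) = floor(6.75) = 6
Q1 = element at index 2 = 53
Q3 = element at index 6 = 65
IQR = 65 - 53 = 12
Final answer: 12


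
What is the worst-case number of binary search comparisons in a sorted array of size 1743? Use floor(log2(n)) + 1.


Binary search halves the search space each step.
Maximum comparisons = floor(log2(1743)) + 1
log2(1743) = 10.7674
floor(log2(1743)) = 10, so 10 + 1 = 11
Final answer: 11
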